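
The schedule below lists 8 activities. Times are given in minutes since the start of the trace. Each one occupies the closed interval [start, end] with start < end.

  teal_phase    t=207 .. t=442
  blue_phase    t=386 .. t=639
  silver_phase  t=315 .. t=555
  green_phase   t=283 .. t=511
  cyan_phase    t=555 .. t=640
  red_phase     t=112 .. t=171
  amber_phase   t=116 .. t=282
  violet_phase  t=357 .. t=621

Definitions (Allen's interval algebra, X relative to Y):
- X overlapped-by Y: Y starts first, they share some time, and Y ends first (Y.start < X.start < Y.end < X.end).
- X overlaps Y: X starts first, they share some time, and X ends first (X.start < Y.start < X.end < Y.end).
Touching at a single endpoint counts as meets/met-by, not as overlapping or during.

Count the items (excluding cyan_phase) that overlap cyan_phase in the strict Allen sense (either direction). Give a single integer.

2

Target cyan_phase = [t=555, t=640].
amber_phase [t=116, t=282] → before → no.
blue_phase [t=386, t=639] → overlaps → counts.
green_phase [t=283, t=511] → before → no.
red_phase [t=112, t=171] → before → no.
silver_phase [t=315, t=555] → meets → no.
teal_phase [t=207, t=442] → before → no.
violet_phase [t=357, t=621] → overlaps → counts.
Total: 2.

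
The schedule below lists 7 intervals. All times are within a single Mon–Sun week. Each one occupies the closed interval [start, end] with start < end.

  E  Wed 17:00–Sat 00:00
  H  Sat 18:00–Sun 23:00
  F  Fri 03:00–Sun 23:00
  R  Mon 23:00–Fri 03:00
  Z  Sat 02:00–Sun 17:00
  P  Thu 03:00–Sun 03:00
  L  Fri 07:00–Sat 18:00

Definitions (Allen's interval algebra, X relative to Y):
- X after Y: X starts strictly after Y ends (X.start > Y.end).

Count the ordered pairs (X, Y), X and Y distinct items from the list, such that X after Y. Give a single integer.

5

Checking all 42 ordered pairs for relation 'after'; matching pairs in alphabetical order:
(H, E): H after E ✓
(H, R): H after R ✓
(L, R): L after R ✓
(Z, E): Z after E ✓
(Z, R): Z after R ✓
Count: 5.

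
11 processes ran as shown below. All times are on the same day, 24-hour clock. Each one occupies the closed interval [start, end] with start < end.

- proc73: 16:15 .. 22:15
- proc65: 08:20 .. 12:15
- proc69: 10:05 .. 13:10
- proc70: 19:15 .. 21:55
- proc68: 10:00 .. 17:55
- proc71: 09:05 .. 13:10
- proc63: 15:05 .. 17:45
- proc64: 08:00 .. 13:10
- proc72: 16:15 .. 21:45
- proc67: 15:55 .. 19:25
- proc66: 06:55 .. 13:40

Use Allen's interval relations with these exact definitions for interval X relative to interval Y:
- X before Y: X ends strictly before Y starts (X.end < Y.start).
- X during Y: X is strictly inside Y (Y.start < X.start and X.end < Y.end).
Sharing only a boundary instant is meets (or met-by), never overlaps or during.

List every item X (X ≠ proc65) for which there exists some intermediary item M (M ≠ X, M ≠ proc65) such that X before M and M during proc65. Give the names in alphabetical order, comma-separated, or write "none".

Target proc65 = [08:20, 12:15].
Intermediaries M with M during proc65: none.
Union: none.

none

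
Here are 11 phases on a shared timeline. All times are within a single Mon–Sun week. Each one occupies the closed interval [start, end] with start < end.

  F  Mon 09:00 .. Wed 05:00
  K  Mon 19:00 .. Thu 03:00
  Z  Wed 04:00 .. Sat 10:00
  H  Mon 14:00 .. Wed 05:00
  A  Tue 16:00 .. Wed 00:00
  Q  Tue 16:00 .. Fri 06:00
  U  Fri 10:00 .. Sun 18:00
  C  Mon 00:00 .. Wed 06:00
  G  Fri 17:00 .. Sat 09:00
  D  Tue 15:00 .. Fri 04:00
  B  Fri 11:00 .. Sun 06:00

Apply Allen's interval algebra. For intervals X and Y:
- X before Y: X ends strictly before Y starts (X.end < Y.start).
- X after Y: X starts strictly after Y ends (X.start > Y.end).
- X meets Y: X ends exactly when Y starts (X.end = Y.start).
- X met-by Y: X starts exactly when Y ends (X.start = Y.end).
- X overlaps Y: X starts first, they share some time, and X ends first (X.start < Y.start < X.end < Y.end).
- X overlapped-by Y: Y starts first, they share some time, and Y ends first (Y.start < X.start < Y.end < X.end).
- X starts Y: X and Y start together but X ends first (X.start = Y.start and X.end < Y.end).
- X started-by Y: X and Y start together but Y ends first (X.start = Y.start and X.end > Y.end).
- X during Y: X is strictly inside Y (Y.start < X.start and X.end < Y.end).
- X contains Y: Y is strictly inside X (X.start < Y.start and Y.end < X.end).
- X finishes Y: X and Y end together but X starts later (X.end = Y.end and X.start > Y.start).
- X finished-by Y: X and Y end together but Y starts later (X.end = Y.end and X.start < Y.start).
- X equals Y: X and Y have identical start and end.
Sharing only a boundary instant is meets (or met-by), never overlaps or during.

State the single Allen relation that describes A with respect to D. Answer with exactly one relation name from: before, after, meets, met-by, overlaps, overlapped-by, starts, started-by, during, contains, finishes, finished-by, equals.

A = [Tue 16:00, Wed 00:00]; D = [Tue 15:00, Fri 04:00].
Compare endpoints: A.start > D.start, A.start < D.end, A.end > D.start, A.end < D.end.
That pattern is 'during'.

during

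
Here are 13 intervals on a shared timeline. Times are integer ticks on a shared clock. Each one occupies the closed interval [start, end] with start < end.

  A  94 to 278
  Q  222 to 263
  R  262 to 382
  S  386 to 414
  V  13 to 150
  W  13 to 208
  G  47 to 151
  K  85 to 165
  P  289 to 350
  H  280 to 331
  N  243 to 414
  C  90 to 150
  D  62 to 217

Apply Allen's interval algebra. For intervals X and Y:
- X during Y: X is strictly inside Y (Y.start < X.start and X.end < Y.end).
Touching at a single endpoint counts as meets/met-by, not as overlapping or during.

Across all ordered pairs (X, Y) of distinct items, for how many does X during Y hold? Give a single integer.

13

Checking all 156 ordered pairs for relation 'during'; matching pairs in alphabetical order:
(C, D): C during D ✓
(C, G): C during G ✓
(C, K): C during K ✓
(C, W): C during W ✓
(G, W): G during W ✓
(H, N): H during N ✓
(H, R): H during R ✓
(K, D): K during D ✓
(K, W): K during W ✓
(P, N): P during N ✓
(P, R): P during R ✓
(Q, A): Q during A ✓
(R, N): R during N ✓
Count: 13.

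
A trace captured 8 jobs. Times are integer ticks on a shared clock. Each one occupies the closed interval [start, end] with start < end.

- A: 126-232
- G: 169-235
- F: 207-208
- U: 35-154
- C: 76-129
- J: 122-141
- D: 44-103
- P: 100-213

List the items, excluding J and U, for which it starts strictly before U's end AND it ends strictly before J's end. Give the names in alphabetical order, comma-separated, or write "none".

Conditions: its start is strictly before U's end (X.start < 154) AND its end is strictly before J's end (X.end < 141).
A: start 126 < 154? ✓; end 232 < 141? ✗ → no.
C: start 76 < 154? ✓; end 129 < 141? ✓ → yes.
D: start 44 < 154? ✓; end 103 < 141? ✓ → yes.
F: start 207 < 154? ✗; end 208 < 141? ✗ → no.
G: start 169 < 154? ✗; end 235 < 141? ✗ → no.
P: start 100 < 154? ✓; end 213 < 141? ✗ → no.
Result: C, D.

C, D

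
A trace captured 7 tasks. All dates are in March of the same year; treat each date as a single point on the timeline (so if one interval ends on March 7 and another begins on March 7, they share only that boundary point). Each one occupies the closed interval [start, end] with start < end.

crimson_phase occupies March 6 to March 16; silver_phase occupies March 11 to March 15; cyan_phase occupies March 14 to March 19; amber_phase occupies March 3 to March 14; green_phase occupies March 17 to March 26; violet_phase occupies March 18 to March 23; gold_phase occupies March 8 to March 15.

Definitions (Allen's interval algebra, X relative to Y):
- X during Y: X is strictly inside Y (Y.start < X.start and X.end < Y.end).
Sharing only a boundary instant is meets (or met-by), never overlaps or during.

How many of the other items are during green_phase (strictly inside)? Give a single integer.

1

Target green_phase = [March 17, March 26].
amber_phase [March 3, March 14] → before → no.
crimson_phase [March 6, March 16] → before → no.
cyan_phase [March 14, March 19] → overlaps → no.
gold_phase [March 8, March 15] → before → no.
silver_phase [March 11, March 15] → before → no.
violet_phase [March 18, March 23] → during → counts.
Total: 1.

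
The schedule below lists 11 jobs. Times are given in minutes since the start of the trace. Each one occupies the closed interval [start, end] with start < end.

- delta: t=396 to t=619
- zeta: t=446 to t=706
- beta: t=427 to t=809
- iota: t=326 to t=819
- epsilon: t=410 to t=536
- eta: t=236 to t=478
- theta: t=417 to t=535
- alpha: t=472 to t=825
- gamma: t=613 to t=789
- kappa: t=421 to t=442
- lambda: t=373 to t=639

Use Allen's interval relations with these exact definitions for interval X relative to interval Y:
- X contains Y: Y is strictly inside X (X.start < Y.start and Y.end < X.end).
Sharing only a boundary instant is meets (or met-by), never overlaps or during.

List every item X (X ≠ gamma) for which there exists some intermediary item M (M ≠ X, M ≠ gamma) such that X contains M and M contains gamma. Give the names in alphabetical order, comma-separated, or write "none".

iota

Target gamma = [t=613, t=789].
Intermediaries M with M contains gamma: alpha, beta, iota.
Via alpha — items with X contains alpha: none.
Via beta — items with X contains beta: iota.
Via iota — items with X contains iota: none.
Union: iota.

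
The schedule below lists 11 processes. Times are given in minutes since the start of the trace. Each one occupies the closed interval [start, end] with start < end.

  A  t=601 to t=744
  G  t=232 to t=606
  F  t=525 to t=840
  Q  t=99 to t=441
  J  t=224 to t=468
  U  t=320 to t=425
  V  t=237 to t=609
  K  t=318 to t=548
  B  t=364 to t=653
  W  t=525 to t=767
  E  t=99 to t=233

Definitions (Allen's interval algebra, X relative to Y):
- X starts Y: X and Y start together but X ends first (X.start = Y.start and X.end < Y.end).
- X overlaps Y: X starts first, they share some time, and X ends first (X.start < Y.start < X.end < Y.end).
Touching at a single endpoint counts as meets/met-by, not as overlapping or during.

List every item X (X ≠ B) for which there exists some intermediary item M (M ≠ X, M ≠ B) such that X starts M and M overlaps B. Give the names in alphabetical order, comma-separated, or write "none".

Target B = [t=364, t=653].
Intermediaries M with M overlaps B: G, J, K, Q, U, V.
Via G — items with X starts G: none.
Via J — items with X starts J: none.
Via K — items with X starts K: none.
Via Q — items with X starts Q: E.
Via U — items with X starts U: none.
Via V — items with X starts V: none.
Union: E.

E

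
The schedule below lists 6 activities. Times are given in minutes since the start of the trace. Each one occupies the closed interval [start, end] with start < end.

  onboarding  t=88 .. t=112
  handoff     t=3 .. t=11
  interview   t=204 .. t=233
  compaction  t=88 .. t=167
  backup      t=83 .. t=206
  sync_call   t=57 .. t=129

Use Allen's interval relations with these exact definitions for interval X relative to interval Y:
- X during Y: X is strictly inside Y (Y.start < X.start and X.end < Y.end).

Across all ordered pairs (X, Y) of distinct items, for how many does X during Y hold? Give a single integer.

3

Checking all 30 ordered pairs for relation 'during'; matching pairs in alphabetical order:
(compaction, backup): compaction during backup ✓
(onboarding, backup): onboarding during backup ✓
(onboarding, sync_call): onboarding during sync_call ✓
Count: 3.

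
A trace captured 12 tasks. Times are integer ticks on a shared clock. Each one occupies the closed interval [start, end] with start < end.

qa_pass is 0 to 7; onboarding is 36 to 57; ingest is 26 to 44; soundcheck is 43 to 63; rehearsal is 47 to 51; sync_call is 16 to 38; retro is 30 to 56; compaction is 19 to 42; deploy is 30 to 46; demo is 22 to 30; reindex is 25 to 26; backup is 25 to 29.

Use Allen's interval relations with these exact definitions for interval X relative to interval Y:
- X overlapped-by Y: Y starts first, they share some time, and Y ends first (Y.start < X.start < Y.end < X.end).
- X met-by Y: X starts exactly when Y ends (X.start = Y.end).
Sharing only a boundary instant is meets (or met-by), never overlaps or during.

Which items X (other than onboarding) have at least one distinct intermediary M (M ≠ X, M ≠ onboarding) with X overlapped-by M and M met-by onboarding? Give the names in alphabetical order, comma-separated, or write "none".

Target onboarding = [36, 57].
Intermediaries M with M met-by onboarding: none.
Union: none.

none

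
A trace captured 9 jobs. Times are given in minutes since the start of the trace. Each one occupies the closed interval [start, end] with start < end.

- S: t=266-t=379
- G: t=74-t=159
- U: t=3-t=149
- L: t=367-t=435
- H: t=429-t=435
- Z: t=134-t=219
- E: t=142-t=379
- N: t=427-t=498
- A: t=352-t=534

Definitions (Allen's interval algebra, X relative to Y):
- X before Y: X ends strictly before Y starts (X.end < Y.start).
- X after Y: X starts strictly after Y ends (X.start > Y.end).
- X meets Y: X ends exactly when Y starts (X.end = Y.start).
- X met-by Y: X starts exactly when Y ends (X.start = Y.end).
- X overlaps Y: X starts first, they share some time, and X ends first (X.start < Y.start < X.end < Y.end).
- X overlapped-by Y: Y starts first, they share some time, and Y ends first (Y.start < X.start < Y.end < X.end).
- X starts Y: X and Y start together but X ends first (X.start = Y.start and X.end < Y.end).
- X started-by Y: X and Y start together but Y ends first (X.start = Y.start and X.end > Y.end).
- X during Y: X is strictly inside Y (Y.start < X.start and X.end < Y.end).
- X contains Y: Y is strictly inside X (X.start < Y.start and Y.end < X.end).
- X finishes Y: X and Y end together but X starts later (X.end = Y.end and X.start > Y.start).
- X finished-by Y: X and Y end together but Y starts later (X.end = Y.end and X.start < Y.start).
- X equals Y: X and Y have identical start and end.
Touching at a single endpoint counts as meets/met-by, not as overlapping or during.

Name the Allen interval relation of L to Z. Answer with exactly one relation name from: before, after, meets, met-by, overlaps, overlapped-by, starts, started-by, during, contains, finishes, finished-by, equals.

after

L = [t=367, t=435]; Z = [t=134, t=219].
Compare endpoints: L.start > Z.start, L.start > Z.end, L.end > Z.start, L.end > Z.end.
That pattern is 'after'.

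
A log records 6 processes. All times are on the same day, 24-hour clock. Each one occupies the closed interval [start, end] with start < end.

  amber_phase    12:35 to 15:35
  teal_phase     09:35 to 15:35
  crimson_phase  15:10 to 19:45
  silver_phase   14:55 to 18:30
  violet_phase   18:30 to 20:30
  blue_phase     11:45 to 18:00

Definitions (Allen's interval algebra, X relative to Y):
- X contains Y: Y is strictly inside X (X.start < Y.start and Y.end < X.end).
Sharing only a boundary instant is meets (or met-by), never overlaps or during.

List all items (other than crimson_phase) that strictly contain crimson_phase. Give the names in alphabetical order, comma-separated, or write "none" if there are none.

none

Target crimson_phase = [15:10, 19:45].
amber_phase [12:35, 15:35] → overlaps → no.
blue_phase [11:45, 18:00] → overlaps → no.
silver_phase [14:55, 18:30] → overlaps → no.
teal_phase [09:35, 15:35] → overlaps → no.
violet_phase [18:30, 20:30] → overlapped-by → no.
Result: none.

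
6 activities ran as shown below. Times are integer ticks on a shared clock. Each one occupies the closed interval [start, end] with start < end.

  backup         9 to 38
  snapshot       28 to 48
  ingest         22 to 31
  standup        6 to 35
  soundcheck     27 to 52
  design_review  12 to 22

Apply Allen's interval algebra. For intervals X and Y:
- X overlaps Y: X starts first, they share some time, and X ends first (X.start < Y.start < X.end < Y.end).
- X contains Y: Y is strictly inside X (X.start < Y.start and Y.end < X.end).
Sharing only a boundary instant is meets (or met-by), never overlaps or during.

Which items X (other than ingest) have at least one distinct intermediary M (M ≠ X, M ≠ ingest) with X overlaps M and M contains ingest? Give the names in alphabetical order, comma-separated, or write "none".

Target ingest = [22, 31].
Intermediaries M with M contains ingest: backup, standup.
Via backup — items with X overlaps backup: standup.
Via standup — items with X overlaps standup: none.
Union: standup.

standup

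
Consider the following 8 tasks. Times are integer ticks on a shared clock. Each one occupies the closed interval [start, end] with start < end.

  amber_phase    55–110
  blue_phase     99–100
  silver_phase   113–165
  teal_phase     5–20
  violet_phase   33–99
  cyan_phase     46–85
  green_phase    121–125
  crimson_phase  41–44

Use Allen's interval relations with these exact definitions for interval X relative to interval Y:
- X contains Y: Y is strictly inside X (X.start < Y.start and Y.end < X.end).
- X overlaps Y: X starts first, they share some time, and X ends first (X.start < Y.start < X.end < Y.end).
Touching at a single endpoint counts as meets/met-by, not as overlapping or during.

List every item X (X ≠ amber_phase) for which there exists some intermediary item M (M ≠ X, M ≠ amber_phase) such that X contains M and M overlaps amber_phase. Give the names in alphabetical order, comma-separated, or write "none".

violet_phase

Target amber_phase = [55, 110].
Intermediaries M with M overlaps amber_phase: cyan_phase, violet_phase.
Via cyan_phase — items with X contains cyan_phase: violet_phase.
Via violet_phase — items with X contains violet_phase: none.
Union: violet_phase.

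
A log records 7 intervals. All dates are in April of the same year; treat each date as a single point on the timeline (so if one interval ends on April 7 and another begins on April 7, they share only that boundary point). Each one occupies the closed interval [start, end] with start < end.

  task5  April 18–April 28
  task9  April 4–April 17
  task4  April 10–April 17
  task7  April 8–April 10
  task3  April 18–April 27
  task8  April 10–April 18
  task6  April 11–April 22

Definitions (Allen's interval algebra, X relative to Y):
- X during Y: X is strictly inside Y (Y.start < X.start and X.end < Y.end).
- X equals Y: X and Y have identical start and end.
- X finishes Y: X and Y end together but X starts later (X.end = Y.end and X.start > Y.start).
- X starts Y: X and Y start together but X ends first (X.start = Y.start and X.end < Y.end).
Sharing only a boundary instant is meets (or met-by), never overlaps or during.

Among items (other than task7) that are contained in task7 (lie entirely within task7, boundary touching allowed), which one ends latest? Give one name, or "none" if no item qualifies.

none

Target task7 = [April 8, April 10].
task3 [April 18, April 27] → after → excluded.
task4 [April 10, April 17] → met-by → excluded.
task5 [April 18, April 28] → after → excluded.
task6 [April 11, April 22] → after → excluded.
task8 [April 10, April 18] → met-by → excluded.
task9 [April 4, April 17] → contains → excluded.
No candidates → none.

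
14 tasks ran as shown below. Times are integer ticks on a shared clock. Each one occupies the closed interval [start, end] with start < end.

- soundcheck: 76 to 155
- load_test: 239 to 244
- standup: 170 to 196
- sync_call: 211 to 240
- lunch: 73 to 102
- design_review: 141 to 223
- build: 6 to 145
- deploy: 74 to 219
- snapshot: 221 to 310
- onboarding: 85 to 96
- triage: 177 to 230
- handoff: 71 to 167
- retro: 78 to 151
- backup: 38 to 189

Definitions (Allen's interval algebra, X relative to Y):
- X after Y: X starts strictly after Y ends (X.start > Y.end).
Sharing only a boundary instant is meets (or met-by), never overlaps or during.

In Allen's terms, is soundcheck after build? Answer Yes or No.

soundcheck = [76, 155], build = [6, 145].
Actual relation of soundcheck to build: overlapped-by.
Asked whether 'after' holds → No.

No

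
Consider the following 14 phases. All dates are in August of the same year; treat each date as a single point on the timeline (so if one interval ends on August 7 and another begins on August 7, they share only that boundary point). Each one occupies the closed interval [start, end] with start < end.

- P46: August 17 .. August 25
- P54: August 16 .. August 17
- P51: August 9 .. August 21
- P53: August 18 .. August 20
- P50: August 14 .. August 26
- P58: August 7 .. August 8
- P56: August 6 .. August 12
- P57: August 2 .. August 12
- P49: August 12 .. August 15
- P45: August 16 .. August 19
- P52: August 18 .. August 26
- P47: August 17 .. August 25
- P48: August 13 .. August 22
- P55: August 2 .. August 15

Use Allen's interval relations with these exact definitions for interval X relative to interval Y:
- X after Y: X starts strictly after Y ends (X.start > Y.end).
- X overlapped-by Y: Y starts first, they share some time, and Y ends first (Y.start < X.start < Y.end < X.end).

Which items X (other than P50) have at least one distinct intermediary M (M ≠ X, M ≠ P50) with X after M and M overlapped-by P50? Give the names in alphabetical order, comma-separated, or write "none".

Target P50 = [August 14, August 26].
Intermediaries M with M overlapped-by P50: none.
Union: none.

none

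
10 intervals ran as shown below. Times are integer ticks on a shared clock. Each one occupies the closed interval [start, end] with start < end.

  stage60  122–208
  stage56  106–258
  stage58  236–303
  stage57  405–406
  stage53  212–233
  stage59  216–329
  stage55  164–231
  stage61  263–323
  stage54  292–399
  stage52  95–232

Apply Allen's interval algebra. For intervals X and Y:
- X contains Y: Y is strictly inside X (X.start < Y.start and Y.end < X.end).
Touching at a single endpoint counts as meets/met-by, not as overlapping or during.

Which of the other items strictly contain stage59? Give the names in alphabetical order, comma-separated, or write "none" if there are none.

Target stage59 = [216, 329].
stage52 [95, 232] → overlaps → no.
stage53 [212, 233] → overlaps → no.
stage54 [292, 399] → overlapped-by → no.
stage55 [164, 231] → overlaps → no.
stage56 [106, 258] → overlaps → no.
stage57 [405, 406] → after → no.
stage58 [236, 303] → during → no.
stage60 [122, 208] → before → no.
stage61 [263, 323] → during → no.
Result: none.

none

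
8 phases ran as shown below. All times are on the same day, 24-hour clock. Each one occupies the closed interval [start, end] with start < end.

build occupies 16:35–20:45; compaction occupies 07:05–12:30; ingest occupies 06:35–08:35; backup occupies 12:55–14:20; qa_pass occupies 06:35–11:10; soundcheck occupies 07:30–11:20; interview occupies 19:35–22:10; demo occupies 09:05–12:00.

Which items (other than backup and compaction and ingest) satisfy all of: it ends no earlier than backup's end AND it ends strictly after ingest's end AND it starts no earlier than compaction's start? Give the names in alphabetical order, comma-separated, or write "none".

Conditions: its end is no earlier than backup's end (X.end >= 14:20) AND its end is strictly after ingest's end (X.end > 08:35) AND its start is no earlier than compaction's start (X.start >= 07:05).
build: end 20:45 >= 14:20? ✓; end 20:45 > 08:35? ✓; start 16:35 >= 07:05? ✓ → yes.
demo: end 12:00 >= 14:20? ✗; end 12:00 > 08:35? ✓; start 09:05 >= 07:05? ✓ → no.
interview: end 22:10 >= 14:20? ✓; end 22:10 > 08:35? ✓; start 19:35 >= 07:05? ✓ → yes.
qa_pass: end 11:10 >= 14:20? ✗; end 11:10 > 08:35? ✓; start 06:35 >= 07:05? ✗ → no.
soundcheck: end 11:20 >= 14:20? ✗; end 11:20 > 08:35? ✓; start 07:30 >= 07:05? ✓ → no.
Result: build, interview.

build, interview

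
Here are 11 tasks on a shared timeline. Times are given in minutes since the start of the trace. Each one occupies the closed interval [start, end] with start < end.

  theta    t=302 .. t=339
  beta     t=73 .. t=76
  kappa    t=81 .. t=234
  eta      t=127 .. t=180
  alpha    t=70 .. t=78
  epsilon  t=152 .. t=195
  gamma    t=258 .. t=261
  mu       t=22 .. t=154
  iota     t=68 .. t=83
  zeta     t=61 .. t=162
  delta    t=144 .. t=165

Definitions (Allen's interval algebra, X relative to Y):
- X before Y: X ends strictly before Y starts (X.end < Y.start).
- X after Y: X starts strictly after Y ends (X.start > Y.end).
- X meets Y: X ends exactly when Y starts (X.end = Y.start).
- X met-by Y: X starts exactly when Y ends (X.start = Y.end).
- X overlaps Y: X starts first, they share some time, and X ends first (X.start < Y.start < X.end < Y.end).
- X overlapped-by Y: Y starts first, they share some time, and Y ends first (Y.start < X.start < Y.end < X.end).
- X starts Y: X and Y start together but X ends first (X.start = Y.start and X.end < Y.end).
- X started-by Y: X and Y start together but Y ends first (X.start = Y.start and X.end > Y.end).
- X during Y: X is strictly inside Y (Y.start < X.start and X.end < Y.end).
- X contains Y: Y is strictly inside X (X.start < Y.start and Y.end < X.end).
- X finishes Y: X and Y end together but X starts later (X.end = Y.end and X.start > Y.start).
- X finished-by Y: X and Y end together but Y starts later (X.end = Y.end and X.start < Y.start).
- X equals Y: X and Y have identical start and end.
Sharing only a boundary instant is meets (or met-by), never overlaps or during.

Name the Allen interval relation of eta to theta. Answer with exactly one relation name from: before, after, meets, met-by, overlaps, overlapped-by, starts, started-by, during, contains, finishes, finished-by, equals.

before

eta = [t=127, t=180]; theta = [t=302, t=339].
Compare endpoints: eta.start < theta.start, eta.start < theta.end, eta.end < theta.start, eta.end < theta.end.
That pattern is 'before'.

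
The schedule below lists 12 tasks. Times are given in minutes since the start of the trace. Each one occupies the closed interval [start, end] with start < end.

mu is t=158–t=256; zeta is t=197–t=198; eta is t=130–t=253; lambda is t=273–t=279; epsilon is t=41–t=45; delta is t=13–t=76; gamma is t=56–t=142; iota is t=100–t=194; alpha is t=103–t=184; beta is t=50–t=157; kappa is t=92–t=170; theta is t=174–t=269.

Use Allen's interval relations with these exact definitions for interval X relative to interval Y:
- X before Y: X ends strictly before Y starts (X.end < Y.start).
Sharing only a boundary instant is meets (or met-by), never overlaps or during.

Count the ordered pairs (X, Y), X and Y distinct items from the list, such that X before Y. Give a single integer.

Checking all 132 ordered pairs for relation 'before'; matching pairs in alphabetical order:
(alpha, lambda): alpha before lambda ✓
(alpha, zeta): alpha before zeta ✓
(beta, lambda): beta before lambda ✓
(beta, mu): beta before mu ✓
(beta, theta): beta before theta ✓
(beta, zeta): beta before zeta ✓
(delta, alpha): delta before alpha ✓
(delta, eta): delta before eta ✓
(delta, iota): delta before iota ✓
(delta, kappa): delta before kappa ✓
(delta, lambda): delta before lambda ✓
(delta, mu): delta before mu ✓
(delta, theta): delta before theta ✓
(delta, zeta): delta before zeta ✓
(epsilon, alpha): epsilon before alpha ✓
(epsilon, beta): epsilon before beta ✓
(epsilon, eta): epsilon before eta ✓
(epsilon, gamma): epsilon before gamma ✓
(epsilon, iota): epsilon before iota ✓
(epsilon, kappa): epsilon before kappa ✓
(epsilon, lambda): epsilon before lambda ✓
(epsilon, mu): epsilon before mu ✓
(epsilon, theta): epsilon before theta ✓
(epsilon, zeta): epsilon before zeta ✓
... plus 13 further pairs not listed.
Count: 37.

37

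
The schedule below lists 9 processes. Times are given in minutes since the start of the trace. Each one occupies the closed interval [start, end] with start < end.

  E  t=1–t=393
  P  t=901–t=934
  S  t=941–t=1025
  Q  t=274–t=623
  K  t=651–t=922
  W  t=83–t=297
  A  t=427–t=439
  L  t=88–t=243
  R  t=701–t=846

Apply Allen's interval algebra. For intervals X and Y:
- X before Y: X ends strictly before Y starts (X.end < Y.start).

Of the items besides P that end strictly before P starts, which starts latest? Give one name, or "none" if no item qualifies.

Target P = [t=901, t=934].
A [t=427, t=439] → before → candidate.
E [t=1, t=393] → before → candidate.
K [t=651, t=922] → overlaps → excluded.
L [t=88, t=243] → before → candidate.
Q [t=274, t=623] → before → candidate.
R [t=701, t=846] → before → candidate.
S [t=941, t=1025] → after → excluded.
W [t=83, t=297] → before → candidate.
Among candidates, latest start is t=701 → R.

R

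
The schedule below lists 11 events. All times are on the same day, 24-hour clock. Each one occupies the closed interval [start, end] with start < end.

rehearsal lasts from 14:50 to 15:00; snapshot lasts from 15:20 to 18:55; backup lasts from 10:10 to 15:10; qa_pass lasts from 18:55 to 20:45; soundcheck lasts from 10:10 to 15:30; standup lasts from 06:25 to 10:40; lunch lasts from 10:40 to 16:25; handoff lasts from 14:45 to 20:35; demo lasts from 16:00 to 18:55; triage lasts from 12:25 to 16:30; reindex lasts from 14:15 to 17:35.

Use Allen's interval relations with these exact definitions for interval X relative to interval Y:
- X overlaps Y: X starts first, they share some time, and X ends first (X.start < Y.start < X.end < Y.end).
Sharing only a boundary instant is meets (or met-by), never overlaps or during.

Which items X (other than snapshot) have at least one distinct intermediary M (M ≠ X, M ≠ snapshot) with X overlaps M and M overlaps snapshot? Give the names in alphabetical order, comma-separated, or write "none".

Target snapshot = [15:20, 18:55].
Intermediaries M with M overlaps snapshot: lunch, reindex, soundcheck, triage.
Via lunch — items with X overlaps lunch: backup, soundcheck.
Via reindex — items with X overlaps reindex: backup, lunch, soundcheck, triage.
Via soundcheck — items with X overlaps soundcheck: standup.
Via triage — items with X overlaps triage: backup, lunch, soundcheck.
Union: backup, lunch, soundcheck, standup, triage.

backup, lunch, soundcheck, standup, triage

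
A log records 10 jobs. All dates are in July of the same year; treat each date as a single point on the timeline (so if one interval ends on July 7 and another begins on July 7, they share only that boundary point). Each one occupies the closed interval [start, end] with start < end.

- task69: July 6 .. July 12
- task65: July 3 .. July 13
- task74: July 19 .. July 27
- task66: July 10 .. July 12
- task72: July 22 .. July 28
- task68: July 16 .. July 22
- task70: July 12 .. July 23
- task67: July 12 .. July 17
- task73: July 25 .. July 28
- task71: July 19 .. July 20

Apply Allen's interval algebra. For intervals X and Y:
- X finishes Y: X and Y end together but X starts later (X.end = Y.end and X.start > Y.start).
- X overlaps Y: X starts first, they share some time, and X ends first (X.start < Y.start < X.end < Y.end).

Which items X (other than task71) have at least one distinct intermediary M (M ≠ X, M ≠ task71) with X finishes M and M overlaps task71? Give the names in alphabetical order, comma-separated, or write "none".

Target task71 = [July 19, July 20].
Intermediaries M with M overlaps task71: none.
Union: none.

none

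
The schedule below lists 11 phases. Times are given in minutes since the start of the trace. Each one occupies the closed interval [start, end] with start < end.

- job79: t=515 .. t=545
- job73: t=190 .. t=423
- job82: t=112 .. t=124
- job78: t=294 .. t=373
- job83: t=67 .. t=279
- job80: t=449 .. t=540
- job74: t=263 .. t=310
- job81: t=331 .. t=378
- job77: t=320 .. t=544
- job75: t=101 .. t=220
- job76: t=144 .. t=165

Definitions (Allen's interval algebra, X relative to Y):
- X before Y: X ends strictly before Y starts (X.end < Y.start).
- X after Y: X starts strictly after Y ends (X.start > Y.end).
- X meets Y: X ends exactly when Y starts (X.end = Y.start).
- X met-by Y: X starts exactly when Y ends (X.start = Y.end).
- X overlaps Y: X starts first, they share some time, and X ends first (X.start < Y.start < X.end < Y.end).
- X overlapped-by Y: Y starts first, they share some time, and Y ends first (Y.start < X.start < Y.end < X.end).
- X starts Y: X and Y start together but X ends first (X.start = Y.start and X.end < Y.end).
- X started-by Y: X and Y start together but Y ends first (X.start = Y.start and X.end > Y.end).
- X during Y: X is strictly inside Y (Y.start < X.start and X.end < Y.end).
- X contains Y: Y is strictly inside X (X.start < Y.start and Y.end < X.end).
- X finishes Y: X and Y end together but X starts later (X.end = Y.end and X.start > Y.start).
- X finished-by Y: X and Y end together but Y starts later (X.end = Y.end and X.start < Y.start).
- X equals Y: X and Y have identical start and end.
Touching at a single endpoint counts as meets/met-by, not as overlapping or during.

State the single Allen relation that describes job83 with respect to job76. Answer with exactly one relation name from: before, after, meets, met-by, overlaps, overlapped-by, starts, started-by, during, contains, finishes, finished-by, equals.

job83 = [t=67, t=279]; job76 = [t=144, t=165].
Compare endpoints: job83.start < job76.start, job83.start < job76.end, job83.end > job76.start, job83.end > job76.end.
That pattern is 'contains'.

contains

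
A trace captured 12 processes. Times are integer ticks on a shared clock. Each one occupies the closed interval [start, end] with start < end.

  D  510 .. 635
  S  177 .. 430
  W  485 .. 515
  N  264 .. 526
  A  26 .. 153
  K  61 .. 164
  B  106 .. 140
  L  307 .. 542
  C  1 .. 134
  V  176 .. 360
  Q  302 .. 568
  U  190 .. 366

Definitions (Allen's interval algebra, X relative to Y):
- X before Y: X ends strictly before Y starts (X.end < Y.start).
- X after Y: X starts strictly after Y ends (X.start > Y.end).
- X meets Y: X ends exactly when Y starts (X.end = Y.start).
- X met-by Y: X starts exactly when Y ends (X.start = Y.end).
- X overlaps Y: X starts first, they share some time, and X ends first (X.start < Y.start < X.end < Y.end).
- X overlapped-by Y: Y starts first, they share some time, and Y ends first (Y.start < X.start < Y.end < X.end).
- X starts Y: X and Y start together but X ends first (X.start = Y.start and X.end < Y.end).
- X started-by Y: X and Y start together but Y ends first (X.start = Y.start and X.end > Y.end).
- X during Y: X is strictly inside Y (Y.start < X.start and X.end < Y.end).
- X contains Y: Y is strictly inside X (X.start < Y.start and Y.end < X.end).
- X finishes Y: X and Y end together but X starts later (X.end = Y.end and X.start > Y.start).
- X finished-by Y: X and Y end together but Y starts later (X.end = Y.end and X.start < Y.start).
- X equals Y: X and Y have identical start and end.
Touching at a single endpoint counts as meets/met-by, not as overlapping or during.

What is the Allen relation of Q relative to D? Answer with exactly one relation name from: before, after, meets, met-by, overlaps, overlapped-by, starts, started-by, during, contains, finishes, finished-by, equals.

overlaps

Q = [302, 568]; D = [510, 635].
Compare endpoints: Q.start < D.start, Q.start < D.end, Q.end > D.start, Q.end < D.end.
That pattern is 'overlaps'.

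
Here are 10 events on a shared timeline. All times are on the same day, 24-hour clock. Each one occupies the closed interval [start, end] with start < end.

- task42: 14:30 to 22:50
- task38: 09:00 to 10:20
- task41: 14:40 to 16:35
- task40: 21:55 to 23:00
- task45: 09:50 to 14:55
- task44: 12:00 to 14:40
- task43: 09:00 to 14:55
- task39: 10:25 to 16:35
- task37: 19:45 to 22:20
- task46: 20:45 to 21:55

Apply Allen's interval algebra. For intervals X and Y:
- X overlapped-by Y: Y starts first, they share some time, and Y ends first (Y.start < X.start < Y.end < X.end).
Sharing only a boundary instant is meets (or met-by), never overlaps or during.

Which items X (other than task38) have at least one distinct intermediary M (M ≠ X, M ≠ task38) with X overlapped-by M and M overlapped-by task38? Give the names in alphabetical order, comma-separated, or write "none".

Target task38 = [09:00, 10:20].
Intermediaries M with M overlapped-by task38: task45.
Via task45 — items with X overlapped-by task45: task39, task41, task42.
Union: task39, task41, task42.

task39, task41, task42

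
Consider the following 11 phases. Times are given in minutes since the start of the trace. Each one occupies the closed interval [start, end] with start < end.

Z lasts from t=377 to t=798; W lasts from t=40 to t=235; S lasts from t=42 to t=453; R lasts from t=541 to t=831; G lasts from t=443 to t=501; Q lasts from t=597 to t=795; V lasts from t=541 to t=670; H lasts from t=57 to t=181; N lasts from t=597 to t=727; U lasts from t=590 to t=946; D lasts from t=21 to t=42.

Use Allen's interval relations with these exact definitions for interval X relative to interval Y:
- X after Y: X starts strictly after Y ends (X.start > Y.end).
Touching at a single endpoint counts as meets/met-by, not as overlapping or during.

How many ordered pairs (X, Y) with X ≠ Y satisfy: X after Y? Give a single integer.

32

Checking all 110 ordered pairs for relation 'after'; matching pairs in alphabetical order:
(G, D): G after D ✓
(G, H): G after H ✓
(G, W): G after W ✓
(H, D): H after D ✓
(N, D): N after D ✓
(N, G): N after G ✓
(N, H): N after H ✓
(N, S): N after S ✓
(N, W): N after W ✓
(Q, D): Q after D ✓
(Q, G): Q after G ✓
(Q, H): Q after H ✓
(Q, S): Q after S ✓
(Q, W): Q after W ✓
(R, D): R after D ✓
(R, G): R after G ✓
(R, H): R after H ✓
(R, S): R after S ✓
(R, W): R after W ✓
(U, D): U after D ✓
(U, G): U after G ✓
(U, H): U after H ✓
(U, S): U after S ✓
(U, W): U after W ✓
... plus 8 further pairs not listed.
Count: 32.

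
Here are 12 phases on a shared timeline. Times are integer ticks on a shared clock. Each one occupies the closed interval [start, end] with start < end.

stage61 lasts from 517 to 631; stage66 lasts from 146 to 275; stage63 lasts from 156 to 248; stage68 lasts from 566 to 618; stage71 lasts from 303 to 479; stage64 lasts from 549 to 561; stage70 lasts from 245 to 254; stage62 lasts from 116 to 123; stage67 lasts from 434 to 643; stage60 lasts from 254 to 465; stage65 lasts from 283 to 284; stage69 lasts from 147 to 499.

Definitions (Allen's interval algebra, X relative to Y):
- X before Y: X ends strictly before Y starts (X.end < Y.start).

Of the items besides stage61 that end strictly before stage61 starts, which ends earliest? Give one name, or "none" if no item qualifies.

Target stage61 = [517, 631].
stage60 [254, 465] → before → candidate.
stage62 [116, 123] → before → candidate.
stage63 [156, 248] → before → candidate.
stage64 [549, 561] → during → excluded.
stage65 [283, 284] → before → candidate.
stage66 [146, 275] → before → candidate.
stage67 [434, 643] → contains → excluded.
stage68 [566, 618] → during → excluded.
stage69 [147, 499] → before → candidate.
stage70 [245, 254] → before → candidate.
stage71 [303, 479] → before → candidate.
Among candidates, earliest end is 123 → stage62.

stage62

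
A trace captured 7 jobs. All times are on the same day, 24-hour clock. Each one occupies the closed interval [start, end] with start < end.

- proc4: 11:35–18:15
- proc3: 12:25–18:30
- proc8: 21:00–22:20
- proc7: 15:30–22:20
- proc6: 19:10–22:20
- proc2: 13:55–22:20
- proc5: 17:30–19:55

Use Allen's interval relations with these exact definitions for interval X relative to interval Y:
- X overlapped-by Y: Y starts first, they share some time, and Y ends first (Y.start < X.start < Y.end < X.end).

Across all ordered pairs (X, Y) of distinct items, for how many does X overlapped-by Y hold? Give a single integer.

8

Checking all 42 ordered pairs for relation 'overlapped-by'; matching pairs in alphabetical order:
(proc2, proc3): proc2 overlapped-by proc3 ✓
(proc2, proc4): proc2 overlapped-by proc4 ✓
(proc3, proc4): proc3 overlapped-by proc4 ✓
(proc5, proc3): proc5 overlapped-by proc3 ✓
(proc5, proc4): proc5 overlapped-by proc4 ✓
(proc6, proc5): proc6 overlapped-by proc5 ✓
(proc7, proc3): proc7 overlapped-by proc3 ✓
(proc7, proc4): proc7 overlapped-by proc4 ✓
Count: 8.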